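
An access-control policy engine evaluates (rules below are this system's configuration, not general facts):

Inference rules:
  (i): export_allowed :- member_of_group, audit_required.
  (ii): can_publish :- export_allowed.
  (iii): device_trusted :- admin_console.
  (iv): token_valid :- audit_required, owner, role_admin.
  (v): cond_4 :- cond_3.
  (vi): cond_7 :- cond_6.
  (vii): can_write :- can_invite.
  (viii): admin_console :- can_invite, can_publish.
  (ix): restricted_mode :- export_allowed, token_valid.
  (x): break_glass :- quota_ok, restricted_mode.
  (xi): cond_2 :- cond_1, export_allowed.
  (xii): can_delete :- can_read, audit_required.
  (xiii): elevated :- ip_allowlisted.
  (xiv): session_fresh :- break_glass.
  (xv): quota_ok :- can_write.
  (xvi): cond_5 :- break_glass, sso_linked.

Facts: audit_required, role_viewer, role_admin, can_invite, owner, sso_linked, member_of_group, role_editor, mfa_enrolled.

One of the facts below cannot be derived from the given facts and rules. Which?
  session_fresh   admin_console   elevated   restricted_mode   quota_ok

elevated

Round 1 — (i), (iv), (vii), derive export_allowed, token_valid, can_write.
Round 2 — (ii), (ix), (xv), derive can_publish, restricted_mode, quota_ok.
Round 3 — (viii), (x), derive admin_console, break_glass.
Round 4 — (iii), (xiv), (xvi), derive device_trusted, session_fresh, cond_5.
Derived: admin_console (round 3), quota_ok (round 2), session_fresh (round 4), restricted_mode (round 2). elevated never appears in any round.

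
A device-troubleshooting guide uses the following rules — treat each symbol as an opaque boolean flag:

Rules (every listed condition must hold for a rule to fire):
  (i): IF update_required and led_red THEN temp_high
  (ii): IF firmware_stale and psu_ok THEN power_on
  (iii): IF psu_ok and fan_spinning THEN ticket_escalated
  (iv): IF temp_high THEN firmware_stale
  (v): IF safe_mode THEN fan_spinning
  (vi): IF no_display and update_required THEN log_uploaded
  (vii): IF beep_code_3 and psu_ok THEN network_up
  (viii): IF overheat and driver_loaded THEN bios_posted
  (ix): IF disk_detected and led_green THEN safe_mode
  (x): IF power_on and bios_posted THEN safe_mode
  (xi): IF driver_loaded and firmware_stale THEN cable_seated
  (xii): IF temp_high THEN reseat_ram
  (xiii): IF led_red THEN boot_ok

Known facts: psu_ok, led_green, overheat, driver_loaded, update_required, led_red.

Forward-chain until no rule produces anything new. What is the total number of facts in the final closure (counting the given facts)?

Round 1 — (i), (viii), (xiii), derive temp_high, bios_posted, boot_ok.
Round 2 — (iv), (xii), derive firmware_stale, reseat_ram.
Round 3 — (ii), (xi), derive power_on, cable_seated.
Round 4 — (x), derive safe_mode.
Round 5 — (v), derive fan_spinning.
Round 6 — (iii), derive ticket_escalated.
Closure: {bios_posted, boot_ok, cable_seated, driver_loaded, fan_spinning, firmware_stale, led_green, led_red, overheat, power_on, psu_ok, reseat_ram, safe_mode, temp_high, ticket_escalated, update_required} — 16 facts.

16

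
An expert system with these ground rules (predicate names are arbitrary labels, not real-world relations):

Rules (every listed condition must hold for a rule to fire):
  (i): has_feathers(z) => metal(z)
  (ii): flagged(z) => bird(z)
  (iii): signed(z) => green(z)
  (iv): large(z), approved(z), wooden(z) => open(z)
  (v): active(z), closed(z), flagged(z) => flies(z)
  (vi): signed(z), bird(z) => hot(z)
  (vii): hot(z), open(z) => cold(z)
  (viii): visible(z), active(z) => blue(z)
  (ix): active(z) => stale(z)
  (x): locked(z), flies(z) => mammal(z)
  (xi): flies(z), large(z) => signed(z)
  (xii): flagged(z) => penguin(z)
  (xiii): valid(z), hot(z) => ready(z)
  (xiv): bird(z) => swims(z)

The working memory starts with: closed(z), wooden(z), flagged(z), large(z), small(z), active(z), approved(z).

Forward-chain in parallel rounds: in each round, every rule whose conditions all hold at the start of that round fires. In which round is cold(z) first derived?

Round 1 fires (ii), (iv), (v), (ix), (xii), giving bird(z), open(z), flies(z), stale(z), penguin(z).
Round 2 fires (xi), (xiv), giving signed(z), swims(z).
Round 3 fires (iii), (vi), giving green(z), hot(z).
Round 4 fires (vii), giving cold(z).
cold(z) first appears in round 4.

4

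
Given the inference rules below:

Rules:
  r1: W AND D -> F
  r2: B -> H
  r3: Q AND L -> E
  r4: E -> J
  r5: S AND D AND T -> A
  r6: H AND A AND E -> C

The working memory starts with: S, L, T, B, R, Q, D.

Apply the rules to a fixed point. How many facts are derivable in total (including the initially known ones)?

12

[1] r2 [B -> H]; r3 [Q AND L -> E]; r5 [S AND D AND T -> A]. ⇒ new: H, E, A.
[2] r4 [E -> J]; r6 [H AND A AND E -> C]. ⇒ new: J, C.
Closure: {A, B, C, D, E, H, J, L, Q, R, S, T} — 12 facts.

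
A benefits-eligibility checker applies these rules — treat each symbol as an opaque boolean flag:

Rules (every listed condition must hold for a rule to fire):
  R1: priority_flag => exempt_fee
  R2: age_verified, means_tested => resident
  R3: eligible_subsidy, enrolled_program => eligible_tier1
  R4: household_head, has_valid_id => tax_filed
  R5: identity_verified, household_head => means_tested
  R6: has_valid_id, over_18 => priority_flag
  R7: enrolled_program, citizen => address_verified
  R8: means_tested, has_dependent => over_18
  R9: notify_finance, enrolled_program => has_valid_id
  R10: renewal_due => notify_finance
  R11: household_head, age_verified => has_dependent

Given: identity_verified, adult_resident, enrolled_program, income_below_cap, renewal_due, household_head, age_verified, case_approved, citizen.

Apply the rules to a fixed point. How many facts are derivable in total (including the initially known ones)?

19

Round 1 — R5, R7, R10, R11, derive means_tested, address_verified, notify_finance, has_dependent.
Round 2 — R2, R8, R9, derive resident, over_18, has_valid_id.
Round 3 — R4, R6, derive tax_filed, priority_flag.
Round 4 — R1, derive exempt_fee.
Closure: {address_verified, adult_resident, age_verified, case_approved, citizen, enrolled_program, exempt_fee, has_dependent, has_valid_id, household_head, identity_verified, income_below_cap, means_tested, notify_finance, over_18, priority_flag, renewal_due, resident, tax_filed} — 19 facts.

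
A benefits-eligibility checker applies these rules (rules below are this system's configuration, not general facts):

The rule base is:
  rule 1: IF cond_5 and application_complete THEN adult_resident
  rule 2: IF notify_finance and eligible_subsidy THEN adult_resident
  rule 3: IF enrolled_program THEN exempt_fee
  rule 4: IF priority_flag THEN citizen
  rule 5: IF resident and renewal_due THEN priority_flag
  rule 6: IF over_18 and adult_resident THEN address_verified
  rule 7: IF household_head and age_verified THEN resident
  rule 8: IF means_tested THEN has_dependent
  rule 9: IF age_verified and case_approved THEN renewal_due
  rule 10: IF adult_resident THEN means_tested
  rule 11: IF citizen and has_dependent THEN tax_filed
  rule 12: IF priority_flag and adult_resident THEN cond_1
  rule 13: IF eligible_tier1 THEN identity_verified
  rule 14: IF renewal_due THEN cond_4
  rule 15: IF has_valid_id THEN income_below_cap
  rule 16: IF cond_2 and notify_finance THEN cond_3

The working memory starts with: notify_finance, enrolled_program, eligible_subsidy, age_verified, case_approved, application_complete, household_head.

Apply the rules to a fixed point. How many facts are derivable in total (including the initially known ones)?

18

Round 1: rule 2 [IF notify_finance and eligible_subsidy THEN adult_resident]; rule 3 [IF enrolled_program THEN exempt_fee]; rule 7 [IF household_head and age_verified THEN resident]; rule 9 [IF age_verified and case_approved THEN renewal_due]. Adds adult_resident, exempt_fee, resident, renewal_due.
Round 2: rule 5 [IF resident and renewal_due THEN priority_flag]; rule 10 [IF adult_resident THEN means_tested]; rule 14 [IF renewal_due THEN cond_4]. Adds priority_flag, means_tested, cond_4.
Round 3: rule 4 [IF priority_flag THEN citizen]; rule 8 [IF means_tested THEN has_dependent]; rule 12 [IF priority_flag and adult_resident THEN cond_1]. Adds citizen, has_dependent, cond_1.
Round 4: rule 11 [IF citizen and has_dependent THEN tax_filed]. Adds tax_filed.
Closure: {adult_resident, age_verified, application_complete, case_approved, citizen, cond_1, cond_4, eligible_subsidy, enrolled_program, exempt_fee, has_dependent, household_head, means_tested, notify_finance, priority_flag, renewal_due, resident, tax_filed} — 18 facts.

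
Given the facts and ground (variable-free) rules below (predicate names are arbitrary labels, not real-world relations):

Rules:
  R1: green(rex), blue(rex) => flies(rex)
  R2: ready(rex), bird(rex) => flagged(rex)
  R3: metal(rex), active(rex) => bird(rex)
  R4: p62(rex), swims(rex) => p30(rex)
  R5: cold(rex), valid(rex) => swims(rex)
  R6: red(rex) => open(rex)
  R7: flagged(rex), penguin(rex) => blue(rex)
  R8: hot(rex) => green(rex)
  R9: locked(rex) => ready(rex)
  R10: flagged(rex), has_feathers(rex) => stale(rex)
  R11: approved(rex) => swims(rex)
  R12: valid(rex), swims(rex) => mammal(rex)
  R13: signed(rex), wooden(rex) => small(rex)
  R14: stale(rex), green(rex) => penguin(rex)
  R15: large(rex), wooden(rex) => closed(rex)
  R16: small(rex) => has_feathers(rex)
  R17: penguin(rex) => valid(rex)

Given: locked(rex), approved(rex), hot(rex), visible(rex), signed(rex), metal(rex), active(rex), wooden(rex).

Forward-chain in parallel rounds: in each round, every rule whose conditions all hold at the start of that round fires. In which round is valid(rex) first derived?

Round 1 fires R3, R8, R9, R11, R13, giving bird(rex), green(rex), ready(rex), swims(rex), small(rex).
Round 2 fires R2, R16, giving flagged(rex), has_feathers(rex).
Round 3 fires R10, giving stale(rex).
Round 4 fires R14, giving penguin(rex).
Round 5 fires R7, R17, giving blue(rex), valid(rex).
valid(rex) first appears in round 5.

5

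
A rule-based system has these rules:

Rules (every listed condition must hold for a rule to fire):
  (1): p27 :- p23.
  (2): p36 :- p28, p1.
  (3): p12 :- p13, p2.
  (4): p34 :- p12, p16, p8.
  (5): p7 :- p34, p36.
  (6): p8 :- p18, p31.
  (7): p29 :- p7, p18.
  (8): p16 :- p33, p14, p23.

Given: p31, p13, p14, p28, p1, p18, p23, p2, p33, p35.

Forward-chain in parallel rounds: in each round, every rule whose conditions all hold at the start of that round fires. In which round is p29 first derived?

4

[1] (1) [p27 :- p23.]; (2) [p36 :- p28, p1.]; (3) [p12 :- p13, p2.]; (6) [p8 :- p18, p31.]; (8) [p16 :- p33, p14, p23.]. ⇒ new: p27, p36, p12, p8, p16.
[2] (4) [p34 :- p12, p16, p8.]. ⇒ new: p34.
[3] (5) [p7 :- p34, p36.]. ⇒ new: p7.
[4] (7) [p29 :- p7, p18.]. ⇒ new: p29.
p29 first appears in round 4.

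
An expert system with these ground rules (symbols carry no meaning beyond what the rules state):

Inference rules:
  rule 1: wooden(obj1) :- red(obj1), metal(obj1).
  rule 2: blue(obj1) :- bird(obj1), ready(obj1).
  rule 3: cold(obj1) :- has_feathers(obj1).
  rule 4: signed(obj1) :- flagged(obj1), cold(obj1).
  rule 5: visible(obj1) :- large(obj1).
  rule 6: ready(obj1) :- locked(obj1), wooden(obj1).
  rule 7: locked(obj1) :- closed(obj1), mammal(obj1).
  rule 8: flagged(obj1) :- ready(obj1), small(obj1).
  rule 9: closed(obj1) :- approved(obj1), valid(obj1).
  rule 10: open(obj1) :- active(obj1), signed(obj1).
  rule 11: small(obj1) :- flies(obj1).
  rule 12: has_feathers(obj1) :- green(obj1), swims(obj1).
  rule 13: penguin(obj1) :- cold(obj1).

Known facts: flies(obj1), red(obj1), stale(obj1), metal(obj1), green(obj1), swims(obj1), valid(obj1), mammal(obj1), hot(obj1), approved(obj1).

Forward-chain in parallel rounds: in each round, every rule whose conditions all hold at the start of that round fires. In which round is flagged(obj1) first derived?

4

Round 1 fires rule 1, rule 9, rule 11, rule 12, giving wooden(obj1), closed(obj1), small(obj1), has_feathers(obj1).
Round 2 fires rule 3, rule 7, giving cold(obj1), locked(obj1).
Round 3 fires rule 6, rule 13, giving ready(obj1), penguin(obj1).
Round 4 fires rule 8, giving flagged(obj1).
flagged(obj1) first appears in round 4.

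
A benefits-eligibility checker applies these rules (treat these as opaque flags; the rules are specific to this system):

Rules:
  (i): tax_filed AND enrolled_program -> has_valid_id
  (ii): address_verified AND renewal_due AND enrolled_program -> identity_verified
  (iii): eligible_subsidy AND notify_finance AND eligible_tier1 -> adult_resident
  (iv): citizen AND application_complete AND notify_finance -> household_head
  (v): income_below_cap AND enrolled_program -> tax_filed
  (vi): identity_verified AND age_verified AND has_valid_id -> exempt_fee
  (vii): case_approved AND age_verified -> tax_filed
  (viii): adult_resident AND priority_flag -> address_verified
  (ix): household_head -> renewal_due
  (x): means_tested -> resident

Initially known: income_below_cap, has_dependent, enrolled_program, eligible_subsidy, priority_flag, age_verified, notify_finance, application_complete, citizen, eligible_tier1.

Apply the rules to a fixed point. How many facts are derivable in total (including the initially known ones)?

18

Round 1: (iii) [eligible_subsidy AND notify_finance AND eligible_tier1 -> adult_resident]; (iv) [citizen AND application_complete AND notify_finance -> household_head]; (v) [income_below_cap AND enrolled_program -> tax_filed]. Adds adult_resident, household_head, tax_filed.
Round 2: (i) [tax_filed AND enrolled_program -> has_valid_id]; (viii) [adult_resident AND priority_flag -> address_verified]; (ix) [household_head -> renewal_due]. Adds has_valid_id, address_verified, renewal_due.
Round 3: (ii) [address_verified AND renewal_due AND enrolled_program -> identity_verified]. Adds identity_verified.
Round 4: (vi) [identity_verified AND age_verified AND has_valid_id -> exempt_fee]. Adds exempt_fee.
Closure: {address_verified, adult_resident, age_verified, application_complete, citizen, eligible_subsidy, eligible_tier1, enrolled_program, exempt_fee, has_dependent, has_valid_id, household_head, identity_verified, income_below_cap, notify_finance, priority_flag, renewal_due, tax_filed} — 18 facts.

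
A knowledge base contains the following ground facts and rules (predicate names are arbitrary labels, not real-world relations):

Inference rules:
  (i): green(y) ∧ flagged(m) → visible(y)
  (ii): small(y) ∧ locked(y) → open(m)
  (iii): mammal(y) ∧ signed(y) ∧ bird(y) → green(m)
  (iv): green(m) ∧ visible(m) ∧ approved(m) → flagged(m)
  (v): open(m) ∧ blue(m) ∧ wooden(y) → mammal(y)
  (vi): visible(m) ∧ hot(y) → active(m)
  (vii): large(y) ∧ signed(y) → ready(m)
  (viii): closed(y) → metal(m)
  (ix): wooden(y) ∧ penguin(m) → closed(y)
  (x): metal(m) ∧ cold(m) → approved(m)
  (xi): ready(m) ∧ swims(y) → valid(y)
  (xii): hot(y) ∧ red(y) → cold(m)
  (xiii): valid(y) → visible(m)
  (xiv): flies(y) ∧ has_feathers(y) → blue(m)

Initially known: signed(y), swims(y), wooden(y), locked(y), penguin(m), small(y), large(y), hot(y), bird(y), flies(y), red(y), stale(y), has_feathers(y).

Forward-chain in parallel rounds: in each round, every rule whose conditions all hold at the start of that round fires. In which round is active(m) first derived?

4

Round 1: (ii) [small(y) ∧ locked(y) → open(m)]; (vii) [large(y) ∧ signed(y) → ready(m)]; (ix) [wooden(y) ∧ penguin(m) → closed(y)]; (xii) [hot(y) ∧ red(y) → cold(m)]; (xiv) [flies(y) ∧ has_feathers(y) → blue(m)]. New: open(m), ready(m), closed(y), cold(m), blue(m).
Round 2: (v) [open(m) ∧ blue(m) ∧ wooden(y) → mammal(y)]; (viii) [closed(y) → metal(m)]; (xi) [ready(m) ∧ swims(y) → valid(y)]. New: mammal(y), metal(m), valid(y).
Round 3: (iii) [mammal(y) ∧ signed(y) ∧ bird(y) → green(m)]; (x) [metal(m) ∧ cold(m) → approved(m)]; (xiii) [valid(y) → visible(m)]. New: green(m), approved(m), visible(m).
Round 4: (iv) [green(m) ∧ visible(m) ∧ approved(m) → flagged(m)]; (vi) [visible(m) ∧ hot(y) → active(m)]. New: flagged(m), active(m).
active(m) first appears in round 4.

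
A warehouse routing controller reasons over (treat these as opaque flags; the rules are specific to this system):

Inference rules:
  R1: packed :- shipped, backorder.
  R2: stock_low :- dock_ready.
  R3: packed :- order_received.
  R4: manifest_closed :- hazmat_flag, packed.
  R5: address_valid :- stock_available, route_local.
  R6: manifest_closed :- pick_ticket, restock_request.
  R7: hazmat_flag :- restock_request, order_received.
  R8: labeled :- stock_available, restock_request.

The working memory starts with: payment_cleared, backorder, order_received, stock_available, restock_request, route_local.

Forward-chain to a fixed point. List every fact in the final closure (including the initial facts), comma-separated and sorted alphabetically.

Round 1: R3 [packed :- order_received.]; R5 [address_valid :- stock_available, route_local.]; R7 [hazmat_flag :- restock_request, order_received.]; R8 [labeled :- stock_available, restock_request.]. Adds packed, address_valid, hazmat_flag, labeled.
Round 2: R4 [manifest_closed :- hazmat_flag, packed.]. Adds manifest_closed.

address_valid, backorder, hazmat_flag, labeled, manifest_closed, order_received, packed, payment_cleared, restock_request, route_local, stock_available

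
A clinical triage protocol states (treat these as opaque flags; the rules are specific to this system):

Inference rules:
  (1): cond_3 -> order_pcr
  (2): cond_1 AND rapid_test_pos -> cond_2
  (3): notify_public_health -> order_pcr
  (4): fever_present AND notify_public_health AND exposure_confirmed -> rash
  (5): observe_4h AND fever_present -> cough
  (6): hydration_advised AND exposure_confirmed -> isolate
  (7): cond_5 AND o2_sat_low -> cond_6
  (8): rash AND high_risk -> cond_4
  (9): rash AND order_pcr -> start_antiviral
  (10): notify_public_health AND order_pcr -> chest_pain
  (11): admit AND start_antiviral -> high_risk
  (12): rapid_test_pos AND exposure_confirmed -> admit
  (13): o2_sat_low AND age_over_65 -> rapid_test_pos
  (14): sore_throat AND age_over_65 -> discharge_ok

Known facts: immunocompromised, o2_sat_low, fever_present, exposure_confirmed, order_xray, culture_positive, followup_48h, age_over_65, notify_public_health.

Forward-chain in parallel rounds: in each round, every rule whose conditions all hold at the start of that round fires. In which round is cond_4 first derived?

[1] (3) [notify_public_health -> order_pcr]; (4) [fever_present AND notify_public_health AND exposure_confirmed -> rash]; (13) [o2_sat_low AND age_over_65 -> rapid_test_pos]. ⇒ new: order_pcr, rash, rapid_test_pos.
[2] (9) [rash AND order_pcr -> start_antiviral]; (10) [notify_public_health AND order_pcr -> chest_pain]; (12) [rapid_test_pos AND exposure_confirmed -> admit]. ⇒ new: start_antiviral, chest_pain, admit.
[3] (11) [admit AND start_antiviral -> high_risk]. ⇒ new: high_risk.
[4] (8) [rash AND high_risk -> cond_4]. ⇒ new: cond_4.
cond_4 first appears in round 4.

4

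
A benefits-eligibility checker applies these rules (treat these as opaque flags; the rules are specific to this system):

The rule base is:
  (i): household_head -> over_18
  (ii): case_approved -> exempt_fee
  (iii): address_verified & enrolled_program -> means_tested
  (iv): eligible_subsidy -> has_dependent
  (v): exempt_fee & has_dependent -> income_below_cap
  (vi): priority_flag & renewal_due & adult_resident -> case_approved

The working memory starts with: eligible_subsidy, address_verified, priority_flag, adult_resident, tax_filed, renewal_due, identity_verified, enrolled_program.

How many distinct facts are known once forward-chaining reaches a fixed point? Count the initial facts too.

Round 1 fires (iii), (iv), (vi), giving means_tested, has_dependent, case_approved.
Round 2 fires (ii), giving exempt_fee.
Round 3 fires (v), giving income_below_cap.
Closure: {address_verified, adult_resident, case_approved, eligible_subsidy, enrolled_program, exempt_fee, has_dependent, identity_verified, income_below_cap, means_tested, priority_flag, renewal_due, tax_filed} — 13 facts.

13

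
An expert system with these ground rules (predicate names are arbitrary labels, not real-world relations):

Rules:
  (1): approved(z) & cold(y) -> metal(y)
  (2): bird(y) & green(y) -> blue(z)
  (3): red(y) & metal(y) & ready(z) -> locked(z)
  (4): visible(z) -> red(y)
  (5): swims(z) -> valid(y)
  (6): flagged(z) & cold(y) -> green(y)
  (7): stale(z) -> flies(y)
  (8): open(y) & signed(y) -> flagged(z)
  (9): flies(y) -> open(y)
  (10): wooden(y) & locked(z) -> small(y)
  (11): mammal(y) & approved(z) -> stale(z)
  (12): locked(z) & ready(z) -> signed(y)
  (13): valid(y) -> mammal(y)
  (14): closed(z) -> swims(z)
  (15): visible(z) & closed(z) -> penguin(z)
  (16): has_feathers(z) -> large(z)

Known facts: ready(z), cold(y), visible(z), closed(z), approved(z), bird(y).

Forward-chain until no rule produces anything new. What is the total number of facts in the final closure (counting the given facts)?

Round 1: (1) [approved(z) & cold(y) -> metal(y)]; (4) [visible(z) -> red(y)]; (14) [closed(z) -> swims(z)]; (15) [visible(z) & closed(z) -> penguin(z)]. Adds metal(y), red(y), swims(z), penguin(z).
Round 2: (3) [red(y) & metal(y) & ready(z) -> locked(z)]; (5) [swims(z) -> valid(y)]. Adds locked(z), valid(y).
Round 3: (12) [locked(z) & ready(z) -> signed(y)]; (13) [valid(y) -> mammal(y)]. Adds signed(y), mammal(y).
Round 4: (11) [mammal(y) & approved(z) -> stale(z)]. Adds stale(z).
Round 5: (7) [stale(z) -> flies(y)]. Adds flies(y).
Round 6: (9) [flies(y) -> open(y)]. Adds open(y).
Round 7: (8) [open(y) & signed(y) -> flagged(z)]. Adds flagged(z).
Round 8: (6) [flagged(z) & cold(y) -> green(y)]. Adds green(y).
Round 9: (2) [bird(y) & green(y) -> blue(z)]. Adds blue(z).
Closure: {approved(z), bird(y), blue(z), closed(z), cold(y), flagged(z), flies(y), green(y), locked(z), mammal(y), metal(y), open(y), penguin(z), ready(z), red(y), signed(y), stale(z), swims(z), valid(y), visible(z)} — 20 facts.

20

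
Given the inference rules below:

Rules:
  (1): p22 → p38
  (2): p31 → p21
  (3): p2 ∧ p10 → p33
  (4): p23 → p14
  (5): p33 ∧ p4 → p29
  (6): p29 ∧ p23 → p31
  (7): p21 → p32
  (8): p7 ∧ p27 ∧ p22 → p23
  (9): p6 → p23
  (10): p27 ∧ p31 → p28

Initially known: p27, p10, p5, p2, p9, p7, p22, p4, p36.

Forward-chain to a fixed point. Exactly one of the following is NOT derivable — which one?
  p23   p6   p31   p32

p6

Round 1: (1) [p22 → p38]; (3) [p2 ∧ p10 → p33]; (8) [p7 ∧ p27 ∧ p22 → p23]. Adds p38, p33, p23.
Round 2: (4) [p23 → p14]; (5) [p33 ∧ p4 → p29]. Adds p14, p29.
Round 3: (6) [p29 ∧ p23 → p31]. Adds p31.
Round 4: (2) [p31 → p21]; (10) [p27 ∧ p31 → p28]. Adds p21, p28.
Round 5: (7) [p21 → p32]. Adds p32.
Derived: p23 (round 1), p32 (round 5), p31 (round 3). p6 never appears in any round.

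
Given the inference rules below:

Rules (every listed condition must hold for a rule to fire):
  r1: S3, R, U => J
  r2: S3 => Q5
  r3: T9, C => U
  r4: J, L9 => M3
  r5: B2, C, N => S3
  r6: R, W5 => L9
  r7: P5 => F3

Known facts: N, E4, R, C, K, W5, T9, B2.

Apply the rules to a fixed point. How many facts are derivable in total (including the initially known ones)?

14

[1] r3 [T9, C => U]; r5 [B2, C, N => S3]; r6 [R, W5 => L9]. ⇒ new: U, S3, L9.
[2] r1 [S3, R, U => J]; r2 [S3 => Q5]. ⇒ new: J, Q5.
[3] r4 [J, L9 => M3]. ⇒ new: M3.
Closure: {B2, C, E4, J, K, L9, M3, N, Q5, R, S3, T9, U, W5} — 14 facts.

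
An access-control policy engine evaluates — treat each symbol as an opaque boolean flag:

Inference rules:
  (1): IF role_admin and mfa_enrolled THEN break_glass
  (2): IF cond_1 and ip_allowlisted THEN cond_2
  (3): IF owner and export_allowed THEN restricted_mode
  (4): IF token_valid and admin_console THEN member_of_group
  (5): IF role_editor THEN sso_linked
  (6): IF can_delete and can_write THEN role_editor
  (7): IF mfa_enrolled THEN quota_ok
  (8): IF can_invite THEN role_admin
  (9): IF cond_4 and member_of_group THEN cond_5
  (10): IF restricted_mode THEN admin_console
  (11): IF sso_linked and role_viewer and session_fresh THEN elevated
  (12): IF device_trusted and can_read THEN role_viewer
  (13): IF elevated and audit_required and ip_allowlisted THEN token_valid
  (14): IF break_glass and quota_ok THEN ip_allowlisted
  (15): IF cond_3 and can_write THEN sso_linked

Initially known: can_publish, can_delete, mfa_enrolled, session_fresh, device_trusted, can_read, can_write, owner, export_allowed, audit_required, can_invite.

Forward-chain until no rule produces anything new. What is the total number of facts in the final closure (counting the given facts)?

Round 1: (3) [IF owner and export_allowed THEN restricted_mode]; (6) [IF can_delete and can_write THEN role_editor]; (7) [IF mfa_enrolled THEN quota_ok]; (8) [IF can_invite THEN role_admin]; (12) [IF device_trusted and can_read THEN role_viewer]. Adds restricted_mode, role_editor, quota_ok, role_admin, role_viewer.
Round 2: (1) [IF role_admin and mfa_enrolled THEN break_glass]; (5) [IF role_editor THEN sso_linked]; (10) [IF restricted_mode THEN admin_console]. Adds break_glass, sso_linked, admin_console.
Round 3: (11) [IF sso_linked and role_viewer and session_fresh THEN elevated]; (14) [IF break_glass and quota_ok THEN ip_allowlisted]. Adds elevated, ip_allowlisted.
Round 4: (13) [IF elevated and audit_required and ip_allowlisted THEN token_valid]. Adds token_valid.
Round 5: (4) [IF token_valid and admin_console THEN member_of_group]. Adds member_of_group.
Closure: {admin_console, audit_required, break_glass, can_delete, can_invite, can_publish, can_read, can_write, device_trusted, elevated, export_allowed, ip_allowlisted, member_of_group, mfa_enrolled, owner, quota_ok, restricted_mode, role_admin, role_editor, role_viewer, session_fresh, sso_linked, token_valid} — 23 facts.

23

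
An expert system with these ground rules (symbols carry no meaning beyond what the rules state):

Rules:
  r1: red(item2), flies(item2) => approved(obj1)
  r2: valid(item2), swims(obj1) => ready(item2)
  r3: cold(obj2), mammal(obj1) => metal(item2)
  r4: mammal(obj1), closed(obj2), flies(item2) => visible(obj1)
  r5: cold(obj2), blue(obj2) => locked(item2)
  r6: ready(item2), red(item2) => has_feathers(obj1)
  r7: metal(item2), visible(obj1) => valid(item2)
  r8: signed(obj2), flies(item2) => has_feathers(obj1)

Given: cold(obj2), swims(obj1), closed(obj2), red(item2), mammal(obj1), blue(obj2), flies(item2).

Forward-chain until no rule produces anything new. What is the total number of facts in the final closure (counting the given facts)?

14

Round 1: r1 [red(item2), flies(item2) => approved(obj1)]; r3 [cold(obj2), mammal(obj1) => metal(item2)]; r4 [mammal(obj1), closed(obj2), flies(item2) => visible(obj1)]; r5 [cold(obj2), blue(obj2) => locked(item2)]. Adds approved(obj1), metal(item2), visible(obj1), locked(item2).
Round 2: r7 [metal(item2), visible(obj1) => valid(item2)]. Adds valid(item2).
Round 3: r2 [valid(item2), swims(obj1) => ready(item2)]. Adds ready(item2).
Round 4: r6 [ready(item2), red(item2) => has_feathers(obj1)]. Adds has_feathers(obj1).
Closure: {approved(obj1), blue(obj2), closed(obj2), cold(obj2), flies(item2), has_feathers(obj1), locked(item2), mammal(obj1), metal(item2), ready(item2), red(item2), swims(obj1), valid(item2), visible(obj1)} — 14 facts.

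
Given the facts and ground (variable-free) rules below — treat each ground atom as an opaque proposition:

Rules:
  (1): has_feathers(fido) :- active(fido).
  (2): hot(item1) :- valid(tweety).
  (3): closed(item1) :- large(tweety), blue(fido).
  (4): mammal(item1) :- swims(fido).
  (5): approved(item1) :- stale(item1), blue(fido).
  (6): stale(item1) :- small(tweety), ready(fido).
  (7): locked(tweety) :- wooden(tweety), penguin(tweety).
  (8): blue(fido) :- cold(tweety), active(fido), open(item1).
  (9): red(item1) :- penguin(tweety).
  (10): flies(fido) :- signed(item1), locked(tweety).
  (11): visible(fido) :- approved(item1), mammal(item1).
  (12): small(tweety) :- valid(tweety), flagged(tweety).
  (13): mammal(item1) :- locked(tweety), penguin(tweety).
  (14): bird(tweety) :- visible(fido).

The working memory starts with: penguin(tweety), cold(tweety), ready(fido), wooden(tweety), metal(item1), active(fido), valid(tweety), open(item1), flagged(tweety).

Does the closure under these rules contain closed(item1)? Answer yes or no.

Round 1: (1) [has_feathers(fido) :- active(fido).]; (2) [hot(item1) :- valid(tweety).]; (7) [locked(tweety) :- wooden(tweety), penguin(tweety).]; (8) [blue(fido) :- cold(tweety), active(fido), open(item1).]; (9) [red(item1) :- penguin(tweety).]; (12) [small(tweety) :- valid(tweety), flagged(tweety).]. New: has_feathers(fido), hot(item1), locked(tweety), blue(fido), red(item1), small(tweety).
Round 2: (6) [stale(item1) :- small(tweety), ready(fido).]; (13) [mammal(item1) :- locked(tweety), penguin(tweety).]. New: stale(item1), mammal(item1).
Round 3: (5) [approved(item1) :- stale(item1), blue(fido).]. New: approved(item1).
Round 4: (11) [visible(fido) :- approved(item1), mammal(item1).]. New: visible(fido).
Round 5: (14) [bird(tweety) :- visible(fido).]. New: bird(tweety).
Fixed point reached. closed(item1) is concluded only by (3); (3) needs large(tweety) (never derived).

no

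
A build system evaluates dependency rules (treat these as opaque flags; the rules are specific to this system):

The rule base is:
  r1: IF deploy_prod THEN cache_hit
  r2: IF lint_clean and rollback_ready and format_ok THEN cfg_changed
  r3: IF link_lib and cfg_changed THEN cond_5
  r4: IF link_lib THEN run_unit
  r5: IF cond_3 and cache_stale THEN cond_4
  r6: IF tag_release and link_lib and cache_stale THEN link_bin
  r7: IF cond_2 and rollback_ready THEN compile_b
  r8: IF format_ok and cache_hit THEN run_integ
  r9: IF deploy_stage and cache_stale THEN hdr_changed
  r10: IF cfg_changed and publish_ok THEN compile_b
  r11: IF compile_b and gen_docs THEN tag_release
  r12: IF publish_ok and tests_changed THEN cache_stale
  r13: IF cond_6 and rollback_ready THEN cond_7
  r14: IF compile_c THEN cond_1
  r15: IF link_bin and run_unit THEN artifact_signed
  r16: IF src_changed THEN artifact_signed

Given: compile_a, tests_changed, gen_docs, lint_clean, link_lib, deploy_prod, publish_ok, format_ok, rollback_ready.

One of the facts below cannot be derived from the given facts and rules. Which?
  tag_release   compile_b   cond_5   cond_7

cond_7

Round 1 — r1, r2, r4, r12, derive cache_hit, cfg_changed, run_unit, cache_stale.
Round 2 — r3, r8, r10, derive cond_5, run_integ, compile_b.
Round 3 — r11, derive tag_release.
Round 4 — r6, derive link_bin.
Round 5 — r15, derive artifact_signed.
Derived: tag_release (round 3), compile_b (round 2), cond_5 (round 2). cond_7 never appears in any round.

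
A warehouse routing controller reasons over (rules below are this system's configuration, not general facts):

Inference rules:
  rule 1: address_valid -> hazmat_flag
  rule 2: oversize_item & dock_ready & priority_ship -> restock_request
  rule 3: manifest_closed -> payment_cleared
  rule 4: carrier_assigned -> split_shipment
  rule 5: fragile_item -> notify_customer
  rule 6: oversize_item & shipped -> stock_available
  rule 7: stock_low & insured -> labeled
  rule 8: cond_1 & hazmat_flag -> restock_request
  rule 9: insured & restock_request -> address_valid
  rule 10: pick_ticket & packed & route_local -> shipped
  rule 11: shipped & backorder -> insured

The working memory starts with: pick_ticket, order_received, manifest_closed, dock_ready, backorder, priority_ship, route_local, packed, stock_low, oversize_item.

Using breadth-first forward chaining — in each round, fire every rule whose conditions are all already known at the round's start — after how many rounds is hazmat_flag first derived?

Round 1 fires rule 2, rule 3, rule 10, giving restock_request, payment_cleared, shipped.
Round 2 fires rule 6, rule 11, giving stock_available, insured.
Round 3 fires rule 7, rule 9, giving labeled, address_valid.
Round 4 fires rule 1, giving hazmat_flag.
hazmat_flag first appears in round 4.

4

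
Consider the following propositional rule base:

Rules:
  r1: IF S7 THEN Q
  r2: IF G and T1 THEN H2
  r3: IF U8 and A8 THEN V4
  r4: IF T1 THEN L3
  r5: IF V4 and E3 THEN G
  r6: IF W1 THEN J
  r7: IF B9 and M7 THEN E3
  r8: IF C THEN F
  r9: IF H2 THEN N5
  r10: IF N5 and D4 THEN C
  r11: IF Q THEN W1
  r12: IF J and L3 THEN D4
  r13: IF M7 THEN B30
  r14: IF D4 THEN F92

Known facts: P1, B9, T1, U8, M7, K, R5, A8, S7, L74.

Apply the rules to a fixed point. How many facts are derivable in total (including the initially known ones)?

Round 1: r1 [IF S7 THEN Q]; r3 [IF U8 and A8 THEN V4]; r4 [IF T1 THEN L3]; r7 [IF B9 and M7 THEN E3]; r13 [IF M7 THEN B30]. New: Q, V4, L3, E3, B30.
Round 2: r5 [IF V4 and E3 THEN G]; r11 [IF Q THEN W1]. New: G, W1.
Round 3: r2 [IF G and T1 THEN H2]; r6 [IF W1 THEN J]. New: H2, J.
Round 4: r9 [IF H2 THEN N5]; r12 [IF J and L3 THEN D4]. New: N5, D4.
Round 5: r10 [IF N5 and D4 THEN C]; r14 [IF D4 THEN F92]. New: C, F92.
Round 6: r8 [IF C THEN F]. New: F.
Closure: {A8, B30, B9, C, D4, E3, F, F92, G, H2, J, K, L3, L74, M7, N5, P1, Q, R5, S7, T1, U8, V4, W1} — 24 facts.

24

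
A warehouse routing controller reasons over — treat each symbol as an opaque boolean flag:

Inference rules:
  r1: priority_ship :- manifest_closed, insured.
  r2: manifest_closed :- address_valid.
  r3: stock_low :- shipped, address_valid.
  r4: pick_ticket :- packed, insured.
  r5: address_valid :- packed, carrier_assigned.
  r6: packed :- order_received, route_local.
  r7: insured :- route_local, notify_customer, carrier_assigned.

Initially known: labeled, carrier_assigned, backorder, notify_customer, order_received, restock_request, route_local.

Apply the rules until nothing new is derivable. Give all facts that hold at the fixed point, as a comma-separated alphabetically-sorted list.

Round 1: r6 [packed :- order_received, route_local.]; r7 [insured :- route_local, notify_customer, carrier_assigned.]. Adds packed, insured.
Round 2: r4 [pick_ticket :- packed, insured.]; r5 [address_valid :- packed, carrier_assigned.]. Adds pick_ticket, address_valid.
Round 3: r2 [manifest_closed :- address_valid.]. Adds manifest_closed.
Round 4: r1 [priority_ship :- manifest_closed, insured.]. Adds priority_ship.

address_valid, backorder, carrier_assigned, insured, labeled, manifest_closed, notify_customer, order_received, packed, pick_ticket, priority_ship, restock_request, route_local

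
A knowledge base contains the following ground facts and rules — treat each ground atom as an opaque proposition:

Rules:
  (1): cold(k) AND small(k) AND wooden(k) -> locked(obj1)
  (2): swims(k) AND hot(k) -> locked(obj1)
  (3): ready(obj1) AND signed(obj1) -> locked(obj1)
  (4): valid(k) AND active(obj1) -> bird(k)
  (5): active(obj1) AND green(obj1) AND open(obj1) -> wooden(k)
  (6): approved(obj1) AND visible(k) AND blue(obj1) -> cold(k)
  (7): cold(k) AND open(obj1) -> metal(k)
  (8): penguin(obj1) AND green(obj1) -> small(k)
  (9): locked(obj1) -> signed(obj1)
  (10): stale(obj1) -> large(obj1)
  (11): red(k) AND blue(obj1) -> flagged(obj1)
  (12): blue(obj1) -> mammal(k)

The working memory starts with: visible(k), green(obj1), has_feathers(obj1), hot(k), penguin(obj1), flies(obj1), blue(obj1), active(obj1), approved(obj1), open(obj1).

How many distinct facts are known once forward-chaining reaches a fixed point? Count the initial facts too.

17

Round 1: (5) [active(obj1) AND green(obj1) AND open(obj1) -> wooden(k)]; (6) [approved(obj1) AND visible(k) AND blue(obj1) -> cold(k)]; (8) [penguin(obj1) AND green(obj1) -> small(k)]; (12) [blue(obj1) -> mammal(k)]. Adds wooden(k), cold(k), small(k), mammal(k).
Round 2: (1) [cold(k) AND small(k) AND wooden(k) -> locked(obj1)]; (7) [cold(k) AND open(obj1) -> metal(k)]. Adds locked(obj1), metal(k).
Round 3: (9) [locked(obj1) -> signed(obj1)]. Adds signed(obj1).
Closure: {active(obj1), approved(obj1), blue(obj1), cold(k), flies(obj1), green(obj1), has_feathers(obj1), hot(k), locked(obj1), mammal(k), metal(k), open(obj1), penguin(obj1), signed(obj1), small(k), visible(k), wooden(k)} — 17 facts.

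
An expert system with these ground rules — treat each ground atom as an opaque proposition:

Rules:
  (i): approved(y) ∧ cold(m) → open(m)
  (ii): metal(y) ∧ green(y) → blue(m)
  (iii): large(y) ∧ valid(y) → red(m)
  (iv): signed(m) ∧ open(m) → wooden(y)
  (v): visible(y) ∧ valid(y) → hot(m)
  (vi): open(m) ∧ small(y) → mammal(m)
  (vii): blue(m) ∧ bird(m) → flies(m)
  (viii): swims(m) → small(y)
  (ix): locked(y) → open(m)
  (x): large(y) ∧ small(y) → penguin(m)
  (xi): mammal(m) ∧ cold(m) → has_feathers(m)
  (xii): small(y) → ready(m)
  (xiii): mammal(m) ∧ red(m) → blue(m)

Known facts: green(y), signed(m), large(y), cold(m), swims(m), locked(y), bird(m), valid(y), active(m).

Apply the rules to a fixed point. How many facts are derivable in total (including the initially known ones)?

19

Round 1: (iii) [large(y) ∧ valid(y) → red(m)]; (viii) [swims(m) → small(y)]; (ix) [locked(y) → open(m)]. New: red(m), small(y), open(m).
Round 2: (iv) [signed(m) ∧ open(m) → wooden(y)]; (vi) [open(m) ∧ small(y) → mammal(m)]; (x) [large(y) ∧ small(y) → penguin(m)]; (xii) [small(y) → ready(m)]. New: wooden(y), mammal(m), penguin(m), ready(m).
Round 3: (xi) [mammal(m) ∧ cold(m) → has_feathers(m)]; (xiii) [mammal(m) ∧ red(m) → blue(m)]. New: has_feathers(m), blue(m).
Round 4: (vii) [blue(m) ∧ bird(m) → flies(m)]. New: flies(m).
Closure: {active(m), bird(m), blue(m), cold(m), flies(m), green(y), has_feathers(m), large(y), locked(y), mammal(m), open(m), penguin(m), ready(m), red(m), signed(m), small(y), swims(m), valid(y), wooden(y)} — 19 facts.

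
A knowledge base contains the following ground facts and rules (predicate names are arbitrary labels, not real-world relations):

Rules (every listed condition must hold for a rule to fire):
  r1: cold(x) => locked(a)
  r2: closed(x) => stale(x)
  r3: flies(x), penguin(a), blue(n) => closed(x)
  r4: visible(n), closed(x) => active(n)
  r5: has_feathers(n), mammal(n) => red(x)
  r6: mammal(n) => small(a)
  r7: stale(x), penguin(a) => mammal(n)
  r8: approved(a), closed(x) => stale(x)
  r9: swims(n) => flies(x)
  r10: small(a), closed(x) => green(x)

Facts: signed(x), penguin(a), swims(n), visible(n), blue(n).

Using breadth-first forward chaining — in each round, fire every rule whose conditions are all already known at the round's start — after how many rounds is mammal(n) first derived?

4

Round 1: r9 [swims(n) => flies(x)]. New: flies(x).
Round 2: r3 [flies(x), penguin(a), blue(n) => closed(x)]. New: closed(x).
Round 3: r2 [closed(x) => stale(x)]; r4 [visible(n), closed(x) => active(n)]. New: stale(x), active(n).
Round 4: r7 [stale(x), penguin(a) => mammal(n)]. New: mammal(n).
mammal(n) first appears in round 4.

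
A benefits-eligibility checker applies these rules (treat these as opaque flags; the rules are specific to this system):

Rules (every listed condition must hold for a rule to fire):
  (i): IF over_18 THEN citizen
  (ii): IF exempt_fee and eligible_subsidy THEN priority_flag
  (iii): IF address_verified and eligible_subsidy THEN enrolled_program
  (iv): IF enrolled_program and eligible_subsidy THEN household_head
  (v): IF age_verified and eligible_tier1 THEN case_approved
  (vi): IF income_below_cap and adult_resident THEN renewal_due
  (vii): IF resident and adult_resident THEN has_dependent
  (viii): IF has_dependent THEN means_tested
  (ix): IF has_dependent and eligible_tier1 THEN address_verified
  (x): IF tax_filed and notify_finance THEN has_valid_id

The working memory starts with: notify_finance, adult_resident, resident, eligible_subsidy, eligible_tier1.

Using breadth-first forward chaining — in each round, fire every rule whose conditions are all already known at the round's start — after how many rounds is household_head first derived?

4

Round 1 fires (vii), giving has_dependent.
Round 2 fires (viii), (ix), giving means_tested, address_verified.
Round 3 fires (iii), giving enrolled_program.
Round 4 fires (iv), giving household_head.
household_head first appears in round 4.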